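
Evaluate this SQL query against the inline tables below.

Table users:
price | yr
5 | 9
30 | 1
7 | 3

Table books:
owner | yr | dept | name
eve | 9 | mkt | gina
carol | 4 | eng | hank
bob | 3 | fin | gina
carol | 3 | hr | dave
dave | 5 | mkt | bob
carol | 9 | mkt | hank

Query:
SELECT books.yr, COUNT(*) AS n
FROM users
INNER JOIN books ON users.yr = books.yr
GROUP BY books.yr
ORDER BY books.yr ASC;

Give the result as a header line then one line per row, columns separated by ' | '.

== RESULT ==
books.yr | n
3 | 2
9 | 2

Derivation:
After JOIN books (4 rows):
users.price | users.yr | books.owner | books.yr | books.dept | books.name
5 | 9 | eve | 9 | mkt | gina
5 | 9 | carol | 9 | mkt | hank
7 | 3 | bob | 3 | fin | gina
7 | 3 | carol | 3 | hr | dave
After GROUP BY (2 rows):
books.yr | n
9 | 2
3 | 2
After ORDER BY (2 rows):
books.yr | n
3 | 2
9 | 2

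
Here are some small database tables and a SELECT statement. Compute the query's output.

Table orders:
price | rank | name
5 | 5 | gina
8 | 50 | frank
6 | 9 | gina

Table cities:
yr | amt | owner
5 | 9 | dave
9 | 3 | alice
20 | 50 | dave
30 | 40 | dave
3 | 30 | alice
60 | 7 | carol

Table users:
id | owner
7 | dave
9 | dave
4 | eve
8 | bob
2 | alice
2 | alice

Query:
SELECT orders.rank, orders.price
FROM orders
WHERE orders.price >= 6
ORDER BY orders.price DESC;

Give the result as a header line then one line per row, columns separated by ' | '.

After WHERE (2 rows):
orders.price | orders.rank | orders.name
8 | 50 | frank
6 | 9 | gina
After SELECT (2 rows):
orders.rank | orders.price
50 | 8
9 | 6
After ORDER BY (2 rows):
orders.rank | orders.price
50 | 8
9 | 6

== RESULT ==
orders.rank | orders.price
50 | 8
9 | 6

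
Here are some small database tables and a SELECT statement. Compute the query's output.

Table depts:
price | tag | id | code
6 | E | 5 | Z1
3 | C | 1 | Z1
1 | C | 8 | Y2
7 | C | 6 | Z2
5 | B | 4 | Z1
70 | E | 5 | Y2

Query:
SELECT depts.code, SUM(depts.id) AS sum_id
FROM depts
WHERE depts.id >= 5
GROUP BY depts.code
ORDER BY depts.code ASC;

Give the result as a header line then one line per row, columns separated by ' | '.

After WHERE (4 rows):
depts.price | depts.tag | depts.id | depts.code
6 | E | 5 | Z1
1 | C | 8 | Y2
7 | C | 6 | Z2
70 | E | 5 | Y2
After GROUP BY (3 rows):
depts.code | sum_id
Z1 | 5
Y2 | 13
Z2 | 6
After ORDER BY (3 rows):
depts.code | sum_id
Y2 | 13
Z1 | 5
Z2 | 6

== RESULT ==
depts.code | sum_id
Y2 | 13
Z1 | 5
Z2 | 6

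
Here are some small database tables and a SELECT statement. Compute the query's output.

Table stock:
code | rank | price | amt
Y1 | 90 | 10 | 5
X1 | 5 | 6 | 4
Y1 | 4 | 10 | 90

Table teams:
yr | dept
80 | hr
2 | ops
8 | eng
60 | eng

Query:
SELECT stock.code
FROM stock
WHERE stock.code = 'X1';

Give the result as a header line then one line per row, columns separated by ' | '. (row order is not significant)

After WHERE (1 rows):
stock.code | stock.rank | stock.price | stock.amt
X1 | 5 | 6 | 4
After SELECT (1 rows):
stock.code
X1

== RESULT ==
stock.code
X1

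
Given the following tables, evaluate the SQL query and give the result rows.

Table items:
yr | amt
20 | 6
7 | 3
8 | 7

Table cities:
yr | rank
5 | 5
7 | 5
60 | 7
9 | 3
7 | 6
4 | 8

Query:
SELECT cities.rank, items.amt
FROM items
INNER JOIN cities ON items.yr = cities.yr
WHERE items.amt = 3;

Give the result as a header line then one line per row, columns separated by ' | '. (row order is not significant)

== RESULT ==
cities.rank | items.amt
5 | 3
6 | 3

Derivation:
After JOIN cities (2 rows):
items.yr | items.amt | cities.yr | cities.rank
7 | 3 | 7 | 5
7 | 3 | 7 | 6
After WHERE (2 rows):
items.yr | items.amt | cities.yr | cities.rank
7 | 3 | 7 | 5
7 | 3 | 7 | 6
After SELECT (2 rows):
cities.rank | items.amt
5 | 3
6 | 3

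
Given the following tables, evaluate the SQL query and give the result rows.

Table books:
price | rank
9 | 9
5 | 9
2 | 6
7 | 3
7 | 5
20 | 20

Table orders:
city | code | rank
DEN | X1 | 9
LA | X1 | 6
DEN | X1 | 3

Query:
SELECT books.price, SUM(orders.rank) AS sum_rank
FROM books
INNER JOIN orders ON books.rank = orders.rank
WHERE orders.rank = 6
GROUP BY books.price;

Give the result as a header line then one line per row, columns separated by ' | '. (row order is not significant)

== RESULT ==
books.price | sum_rank
2 | 6

Derivation:
After JOIN orders (4 rows):
books.price | books.rank | orders.city | orders.code | orders.rank
9 | 9 | DEN | X1 | 9
5 | 9 | DEN | X1 | 9
2 | 6 | LA | X1 | 6
7 | 3 | DEN | X1 | 3
After WHERE (1 rows):
books.price | books.rank | orders.city | orders.code | orders.rank
2 | 6 | LA | X1 | 6
After GROUP BY (1 rows):
books.price | sum_rank
2 | 6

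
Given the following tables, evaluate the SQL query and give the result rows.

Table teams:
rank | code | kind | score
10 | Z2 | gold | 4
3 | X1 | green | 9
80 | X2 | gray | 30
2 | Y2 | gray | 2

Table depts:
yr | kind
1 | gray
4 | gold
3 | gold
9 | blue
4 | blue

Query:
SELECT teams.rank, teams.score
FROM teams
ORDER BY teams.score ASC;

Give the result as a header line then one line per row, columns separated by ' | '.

== RESULT ==
teams.rank | teams.score
2 | 2
10 | 4
3 | 9
80 | 30

Derivation:
After SELECT (4 rows):
teams.rank | teams.score
10 | 4
3 | 9
80 | 30
2 | 2
After ORDER BY (4 rows):
teams.rank | teams.score
2 | 2
10 | 4
3 | 9
80 | 30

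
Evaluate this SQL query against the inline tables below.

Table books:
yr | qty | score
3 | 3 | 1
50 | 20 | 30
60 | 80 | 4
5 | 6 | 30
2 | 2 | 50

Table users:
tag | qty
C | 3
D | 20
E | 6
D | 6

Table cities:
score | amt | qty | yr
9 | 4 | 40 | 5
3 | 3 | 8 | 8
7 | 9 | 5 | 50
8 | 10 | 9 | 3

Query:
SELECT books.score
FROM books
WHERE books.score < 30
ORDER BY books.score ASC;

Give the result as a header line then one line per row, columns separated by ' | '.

After WHERE (2 rows):
books.yr | books.qty | books.score
3 | 3 | 1
60 | 80 | 4
After SELECT (2 rows):
books.score
1
4
After ORDER BY (2 rows):
books.score
1
4

== RESULT ==
books.score
1
4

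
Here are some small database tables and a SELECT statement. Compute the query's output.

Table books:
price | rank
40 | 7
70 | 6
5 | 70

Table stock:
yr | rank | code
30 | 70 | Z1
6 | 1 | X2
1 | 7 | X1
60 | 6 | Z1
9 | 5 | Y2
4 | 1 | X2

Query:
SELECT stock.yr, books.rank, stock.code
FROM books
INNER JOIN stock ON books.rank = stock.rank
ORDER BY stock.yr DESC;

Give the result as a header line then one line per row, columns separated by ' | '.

== RESULT ==
stock.yr | books.rank | stock.code
60 | 6 | Z1
30 | 70 | Z1
1 | 7 | X1

Derivation:
After JOIN stock (3 rows):
books.price | books.rank | stock.yr | stock.rank | stock.code
40 | 7 | 1 | 7 | X1
70 | 6 | 60 | 6 | Z1
5 | 70 | 30 | 70 | Z1
After SELECT (3 rows):
stock.yr | books.rank | stock.code
1 | 7 | X1
60 | 6 | Z1
30 | 70 | Z1
After ORDER BY (3 rows):
stock.yr | books.rank | stock.code
60 | 6 | Z1
30 | 70 | Z1
1 | 7 | X1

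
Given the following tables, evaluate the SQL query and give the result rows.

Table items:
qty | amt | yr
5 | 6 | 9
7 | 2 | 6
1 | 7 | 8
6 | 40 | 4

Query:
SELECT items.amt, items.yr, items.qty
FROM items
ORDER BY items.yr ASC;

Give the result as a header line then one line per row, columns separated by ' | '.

After SELECT (4 rows):
items.amt | items.yr | items.qty
6 | 9 | 5
2 | 6 | 7
7 | 8 | 1
40 | 4 | 6
After ORDER BY (4 rows):
items.amt | items.yr | items.qty
40 | 4 | 6
2 | 6 | 7
7 | 8 | 1
6 | 9 | 5

== RESULT ==
items.amt | items.yr | items.qty
40 | 4 | 6
2 | 6 | 7
7 | 8 | 1
6 | 9 | 5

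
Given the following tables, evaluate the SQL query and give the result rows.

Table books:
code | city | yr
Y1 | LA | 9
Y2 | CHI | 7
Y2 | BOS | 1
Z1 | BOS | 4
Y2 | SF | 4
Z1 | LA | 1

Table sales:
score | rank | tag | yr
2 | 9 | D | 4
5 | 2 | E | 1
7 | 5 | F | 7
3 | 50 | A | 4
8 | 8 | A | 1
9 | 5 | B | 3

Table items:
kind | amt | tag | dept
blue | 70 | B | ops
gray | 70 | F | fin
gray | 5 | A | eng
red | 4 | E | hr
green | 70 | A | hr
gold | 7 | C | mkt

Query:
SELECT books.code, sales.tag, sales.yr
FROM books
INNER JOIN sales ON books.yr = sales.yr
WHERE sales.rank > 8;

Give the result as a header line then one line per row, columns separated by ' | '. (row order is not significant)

== RESULT ==
books.code | sales.tag | sales.yr
Z1 | D | 4
Z1 | A | 4
Y2 | D | 4
Y2 | A | 4

Derivation:
After JOIN sales (9 rows):
books.code | books.city | books.yr | sales.score | sales.rank | sales.tag | sales.yr
Y2 | CHI | 7 | 7 | 5 | F | 7
Y2 | BOS | 1 | 5 | 2 | E | 1
Y2 | BOS | 1 | 8 | 8 | A | 1
Z1 | BOS | 4 | 2 | 9 | D | 4
Z1 | BOS | 4 | 3 | 50 | A | 4
Y2 | SF | 4 | 2 | 9 | D | 4
Y2 | SF | 4 | 3 | 50 | A | 4
Z1 | LA | 1 | 5 | 2 | E | 1
Z1 | LA | 1 | 8 | 8 | A | 1
After WHERE (4 rows):
books.code | books.city | books.yr | sales.score | sales.rank | sales.tag | sales.yr
Z1 | BOS | 4 | 2 | 9 | D | 4
Z1 | BOS | 4 | 3 | 50 | A | 4
Y2 | SF | 4 | 2 | 9 | D | 4
Y2 | SF | 4 | 3 | 50 | A | 4
After SELECT (4 rows):
books.code | sales.tag | sales.yr
Z1 | D | 4
Z1 | A | 4
Y2 | D | 4
Y2 | A | 4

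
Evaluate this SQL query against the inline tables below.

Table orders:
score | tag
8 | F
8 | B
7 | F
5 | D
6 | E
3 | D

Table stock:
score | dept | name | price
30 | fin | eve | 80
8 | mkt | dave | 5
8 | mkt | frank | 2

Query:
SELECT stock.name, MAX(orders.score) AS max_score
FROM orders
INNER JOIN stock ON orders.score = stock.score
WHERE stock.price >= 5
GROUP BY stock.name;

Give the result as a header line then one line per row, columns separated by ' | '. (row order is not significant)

== RESULT ==
stock.name | max_score
dave | 8

Derivation:
After JOIN stock (4 rows):
orders.score | orders.tag | stock.score | stock.dept | stock.name | stock.price
8 | F | 8 | mkt | dave | 5
8 | F | 8 | mkt | frank | 2
8 | B | 8 | mkt | dave | 5
8 | B | 8 | mkt | frank | 2
After WHERE (2 rows):
orders.score | orders.tag | stock.score | stock.dept | stock.name | stock.price
8 | F | 8 | mkt | dave | 5
8 | B | 8 | mkt | dave | 5
After GROUP BY (1 rows):
stock.name | max_score
dave | 8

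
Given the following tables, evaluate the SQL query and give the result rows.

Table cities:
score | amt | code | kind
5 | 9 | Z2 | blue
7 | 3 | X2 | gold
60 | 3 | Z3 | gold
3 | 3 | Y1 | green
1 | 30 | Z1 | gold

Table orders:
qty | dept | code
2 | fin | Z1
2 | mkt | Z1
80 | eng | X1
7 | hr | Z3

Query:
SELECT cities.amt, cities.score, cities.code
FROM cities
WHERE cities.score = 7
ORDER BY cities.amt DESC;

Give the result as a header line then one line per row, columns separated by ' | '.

== RESULT ==
cities.amt | cities.score | cities.code
3 | 7 | X2

Derivation:
After WHERE (1 rows):
cities.score | cities.amt | cities.code | cities.kind
7 | 3 | X2 | gold
After SELECT (1 rows):
cities.amt | cities.score | cities.code
3 | 7 | X2
After ORDER BY (1 rows):
cities.amt | cities.score | cities.code
3 | 7 | X2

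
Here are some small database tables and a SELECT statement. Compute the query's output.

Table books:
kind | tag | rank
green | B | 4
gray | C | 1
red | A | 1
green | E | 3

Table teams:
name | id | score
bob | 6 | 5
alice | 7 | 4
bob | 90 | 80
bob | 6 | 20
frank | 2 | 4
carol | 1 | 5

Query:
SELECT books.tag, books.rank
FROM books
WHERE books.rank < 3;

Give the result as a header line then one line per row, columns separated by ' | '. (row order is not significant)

After WHERE (2 rows):
books.kind | books.tag | books.rank
gray | C | 1
red | A | 1
After SELECT (2 rows):
books.tag | books.rank
C | 1
A | 1

== RESULT ==
books.tag | books.rank
C | 1
A | 1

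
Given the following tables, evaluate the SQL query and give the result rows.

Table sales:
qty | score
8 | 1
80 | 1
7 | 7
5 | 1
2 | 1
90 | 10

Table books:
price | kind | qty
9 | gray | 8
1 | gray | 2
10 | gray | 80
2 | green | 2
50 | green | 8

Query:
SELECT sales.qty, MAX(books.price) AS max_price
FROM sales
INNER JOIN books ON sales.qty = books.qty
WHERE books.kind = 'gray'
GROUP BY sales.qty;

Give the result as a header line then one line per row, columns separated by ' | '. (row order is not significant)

== RESULT ==
sales.qty | max_price
8 | 9
80 | 10
2 | 1

Derivation:
After JOIN books (5 rows):
sales.qty | sales.score | books.price | books.kind | books.qty
8 | 1 | 9 | gray | 8
8 | 1 | 50 | green | 8
80 | 1 | 10 | gray | 80
2 | 1 | 1 | gray | 2
2 | 1 | 2 | green | 2
After WHERE (3 rows):
sales.qty | sales.score | books.price | books.kind | books.qty
8 | 1 | 9 | gray | 8
80 | 1 | 10 | gray | 80
2 | 1 | 1 | gray | 2
After GROUP BY (3 rows):
sales.qty | max_price
8 | 9
80 | 10
2 | 1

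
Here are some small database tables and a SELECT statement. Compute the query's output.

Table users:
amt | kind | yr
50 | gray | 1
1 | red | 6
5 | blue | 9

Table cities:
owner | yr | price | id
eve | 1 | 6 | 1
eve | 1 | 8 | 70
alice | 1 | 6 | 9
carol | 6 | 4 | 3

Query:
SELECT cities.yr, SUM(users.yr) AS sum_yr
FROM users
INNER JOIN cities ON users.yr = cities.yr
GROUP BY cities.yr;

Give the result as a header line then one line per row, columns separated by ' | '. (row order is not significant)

== RESULT ==
cities.yr | sum_yr
1 | 3
6 | 6

Derivation:
After JOIN cities (4 rows):
users.amt | users.kind | users.yr | cities.owner | cities.yr | cities.price | cities.id
50 | gray | 1 | eve | 1 | 6 | 1
50 | gray | 1 | eve | 1 | 8 | 70
50 | gray | 1 | alice | 1 | 6 | 9
1 | red | 6 | carol | 6 | 4 | 3
After GROUP BY (2 rows):
cities.yr | sum_yr
1 | 3
6 | 6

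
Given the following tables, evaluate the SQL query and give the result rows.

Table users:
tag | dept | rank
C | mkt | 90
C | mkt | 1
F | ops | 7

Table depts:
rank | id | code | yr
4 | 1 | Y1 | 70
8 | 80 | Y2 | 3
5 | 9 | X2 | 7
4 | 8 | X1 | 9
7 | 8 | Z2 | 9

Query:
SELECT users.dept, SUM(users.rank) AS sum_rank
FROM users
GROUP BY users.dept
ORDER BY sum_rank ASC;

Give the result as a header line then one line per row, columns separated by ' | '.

== RESULT ==
users.dept | sum_rank
ops | 7
mkt | 91

Derivation:
After GROUP BY (2 rows):
users.dept | sum_rank
mkt | 91
ops | 7
After ORDER BY (2 rows):
users.dept | sum_rank
ops | 7
mkt | 91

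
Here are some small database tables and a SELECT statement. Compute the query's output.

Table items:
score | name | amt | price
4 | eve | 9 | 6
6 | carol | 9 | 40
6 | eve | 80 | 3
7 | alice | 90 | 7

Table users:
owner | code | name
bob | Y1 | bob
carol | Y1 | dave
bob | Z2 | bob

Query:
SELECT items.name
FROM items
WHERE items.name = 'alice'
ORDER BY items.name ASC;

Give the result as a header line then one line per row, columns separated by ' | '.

== RESULT ==
items.name
alice

Derivation:
After WHERE (1 rows):
items.score | items.name | items.amt | items.price
7 | alice | 90 | 7
After SELECT (1 rows):
items.name
alice
After ORDER BY (1 rows):
items.name
alice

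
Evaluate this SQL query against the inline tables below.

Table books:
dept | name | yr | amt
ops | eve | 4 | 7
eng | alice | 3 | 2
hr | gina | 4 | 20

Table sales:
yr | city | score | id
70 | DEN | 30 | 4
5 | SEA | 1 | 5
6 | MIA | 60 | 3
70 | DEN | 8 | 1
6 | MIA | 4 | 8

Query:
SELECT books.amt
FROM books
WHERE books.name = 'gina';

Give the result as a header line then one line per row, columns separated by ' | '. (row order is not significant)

After WHERE (1 rows):
books.dept | books.name | books.yr | books.amt
hr | gina | 4 | 20
After SELECT (1 rows):
books.amt
20

== RESULT ==
books.amt
20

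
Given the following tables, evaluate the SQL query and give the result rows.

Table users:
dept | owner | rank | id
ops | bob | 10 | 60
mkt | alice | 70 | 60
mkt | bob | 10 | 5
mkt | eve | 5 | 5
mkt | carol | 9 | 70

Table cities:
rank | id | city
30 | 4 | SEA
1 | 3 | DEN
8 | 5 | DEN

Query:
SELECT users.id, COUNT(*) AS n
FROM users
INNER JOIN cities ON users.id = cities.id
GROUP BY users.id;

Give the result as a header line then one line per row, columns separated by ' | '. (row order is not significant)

== RESULT ==
users.id | n
5 | 2

Derivation:
After JOIN cities (2 rows):
users.dept | users.owner | users.rank | users.id | cities.rank | cities.id | cities.city
mkt | bob | 10 | 5 | 8 | 5 | DEN
mkt | eve | 5 | 5 | 8 | 5 | DEN
After GROUP BY (1 rows):
users.id | n
5 | 2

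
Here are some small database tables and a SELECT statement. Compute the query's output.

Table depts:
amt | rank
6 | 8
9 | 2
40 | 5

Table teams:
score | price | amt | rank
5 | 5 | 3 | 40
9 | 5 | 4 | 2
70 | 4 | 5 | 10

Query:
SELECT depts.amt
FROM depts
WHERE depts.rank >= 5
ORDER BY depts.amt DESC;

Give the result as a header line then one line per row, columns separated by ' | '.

After WHERE (2 rows):
depts.amt | depts.rank
6 | 8
40 | 5
After SELECT (2 rows):
depts.amt
6
40
After ORDER BY (2 rows):
depts.amt
40
6

== RESULT ==
depts.amt
40
6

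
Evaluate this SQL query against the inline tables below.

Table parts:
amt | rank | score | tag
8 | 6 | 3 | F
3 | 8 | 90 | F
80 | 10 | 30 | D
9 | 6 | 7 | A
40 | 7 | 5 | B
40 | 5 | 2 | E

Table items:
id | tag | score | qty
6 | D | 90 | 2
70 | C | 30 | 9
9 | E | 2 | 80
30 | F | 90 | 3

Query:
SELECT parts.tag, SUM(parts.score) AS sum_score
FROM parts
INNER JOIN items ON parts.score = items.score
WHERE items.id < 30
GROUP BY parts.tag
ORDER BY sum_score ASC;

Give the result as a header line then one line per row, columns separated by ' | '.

After JOIN items (4 rows):
parts.amt | parts.rank | parts.score | parts.tag | items.id | items.tag | items.score | items.qty
3 | 8 | 90 | F | 6 | D | 90 | 2
3 | 8 | 90 | F | 30 | F | 90 | 3
80 | 10 | 30 | D | 70 | C | 30 | 9
40 | 5 | 2 | E | 9 | E | 2 | 80
After WHERE (2 rows):
parts.amt | parts.rank | parts.score | parts.tag | items.id | items.tag | items.score | items.qty
3 | 8 | 90 | F | 6 | D | 90 | 2
40 | 5 | 2 | E | 9 | E | 2 | 80
After GROUP BY (2 rows):
parts.tag | sum_score
F | 90
E | 2
After ORDER BY (2 rows):
parts.tag | sum_score
E | 2
F | 90

== RESULT ==
parts.tag | sum_score
E | 2
F | 90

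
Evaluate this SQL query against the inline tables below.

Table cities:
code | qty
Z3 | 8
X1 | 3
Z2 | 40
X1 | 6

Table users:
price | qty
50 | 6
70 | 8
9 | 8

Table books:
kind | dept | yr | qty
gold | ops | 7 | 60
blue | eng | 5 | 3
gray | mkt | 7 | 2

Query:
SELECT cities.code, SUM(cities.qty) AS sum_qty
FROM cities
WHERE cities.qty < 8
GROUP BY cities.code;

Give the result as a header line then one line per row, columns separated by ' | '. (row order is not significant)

== RESULT ==
cities.code | sum_qty
X1 | 9

Derivation:
After WHERE (2 rows):
cities.code | cities.qty
X1 | 3
X1 | 6
After GROUP BY (1 rows):
cities.code | sum_qty
X1 | 9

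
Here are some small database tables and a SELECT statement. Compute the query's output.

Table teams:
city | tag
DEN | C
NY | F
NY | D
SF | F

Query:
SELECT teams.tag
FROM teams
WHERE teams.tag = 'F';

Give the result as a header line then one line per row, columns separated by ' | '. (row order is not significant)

After WHERE (2 rows):
teams.city | teams.tag
NY | F
SF | F
After SELECT (2 rows):
teams.tag
F
F

== RESULT ==
teams.tag
F
F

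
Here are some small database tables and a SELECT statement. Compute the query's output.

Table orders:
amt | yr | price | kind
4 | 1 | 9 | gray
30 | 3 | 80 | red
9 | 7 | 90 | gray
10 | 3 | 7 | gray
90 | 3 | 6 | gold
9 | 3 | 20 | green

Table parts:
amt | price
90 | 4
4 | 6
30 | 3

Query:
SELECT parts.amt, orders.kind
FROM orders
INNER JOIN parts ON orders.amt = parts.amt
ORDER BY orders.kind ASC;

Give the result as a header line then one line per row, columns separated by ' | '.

== RESULT ==
parts.amt | orders.kind
90 | gold
4 | gray
30 | red

Derivation:
After JOIN parts (3 rows):
orders.amt | orders.yr | orders.price | orders.kind | parts.amt | parts.price
4 | 1 | 9 | gray | 4 | 6
30 | 3 | 80 | red | 30 | 3
90 | 3 | 6 | gold | 90 | 4
After SELECT (3 rows):
parts.amt | orders.kind
4 | gray
30 | red
90 | gold
After ORDER BY (3 rows):
parts.amt | orders.kind
90 | gold
4 | gray
30 | red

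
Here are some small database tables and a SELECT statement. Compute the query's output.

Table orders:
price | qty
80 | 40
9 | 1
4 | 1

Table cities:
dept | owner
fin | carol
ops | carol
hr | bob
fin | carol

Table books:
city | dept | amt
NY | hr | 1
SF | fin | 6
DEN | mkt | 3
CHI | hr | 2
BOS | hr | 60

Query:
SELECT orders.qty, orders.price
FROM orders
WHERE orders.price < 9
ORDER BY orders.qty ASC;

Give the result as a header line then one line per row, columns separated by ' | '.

== RESULT ==
orders.qty | orders.price
1 | 4

Derivation:
After WHERE (1 rows):
orders.price | orders.qty
4 | 1
After SELECT (1 rows):
orders.qty | orders.price
1 | 4
After ORDER BY (1 rows):
orders.qty | orders.price
1 | 4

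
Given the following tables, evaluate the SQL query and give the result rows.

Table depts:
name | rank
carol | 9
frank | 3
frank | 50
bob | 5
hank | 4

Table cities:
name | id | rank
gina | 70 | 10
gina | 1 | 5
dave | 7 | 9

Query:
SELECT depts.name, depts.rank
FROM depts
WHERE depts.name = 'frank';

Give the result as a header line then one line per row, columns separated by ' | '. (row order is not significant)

== RESULT ==
depts.name | depts.rank
frank | 3
frank | 50

Derivation:
After WHERE (2 rows):
depts.name | depts.rank
frank | 3
frank | 50
After SELECT (2 rows):
depts.name | depts.rank
frank | 3
frank | 50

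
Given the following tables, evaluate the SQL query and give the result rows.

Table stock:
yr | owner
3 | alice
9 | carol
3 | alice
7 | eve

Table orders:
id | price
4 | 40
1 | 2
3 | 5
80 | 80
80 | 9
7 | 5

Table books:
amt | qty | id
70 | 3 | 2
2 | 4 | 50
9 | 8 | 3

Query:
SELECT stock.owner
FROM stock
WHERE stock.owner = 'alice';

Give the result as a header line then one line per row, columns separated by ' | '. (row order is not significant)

After WHERE (2 rows):
stock.yr | stock.owner
3 | alice
3 | alice
After SELECT (2 rows):
stock.owner
alice
alice

== RESULT ==
stock.owner
alice
alice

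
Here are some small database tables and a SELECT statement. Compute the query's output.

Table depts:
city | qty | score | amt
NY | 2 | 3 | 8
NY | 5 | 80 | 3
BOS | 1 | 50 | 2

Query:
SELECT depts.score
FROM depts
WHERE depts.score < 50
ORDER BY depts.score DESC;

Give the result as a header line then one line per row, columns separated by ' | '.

After WHERE (1 rows):
depts.city | depts.qty | depts.score | depts.amt
NY | 2 | 3 | 8
After SELECT (1 rows):
depts.score
3
After ORDER BY (1 rows):
depts.score
3

== RESULT ==
depts.score
3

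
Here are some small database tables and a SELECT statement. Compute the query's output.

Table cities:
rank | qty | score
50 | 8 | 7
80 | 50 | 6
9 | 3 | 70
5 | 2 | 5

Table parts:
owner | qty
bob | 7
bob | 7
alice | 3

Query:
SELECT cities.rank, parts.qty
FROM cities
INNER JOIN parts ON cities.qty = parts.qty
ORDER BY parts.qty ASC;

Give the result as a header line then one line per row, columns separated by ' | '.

== RESULT ==
cities.rank | parts.qty
9 | 3

Derivation:
After JOIN parts (1 rows):
cities.rank | cities.qty | cities.score | parts.owner | parts.qty
9 | 3 | 70 | alice | 3
After SELECT (1 rows):
cities.rank | parts.qty
9 | 3
After ORDER BY (1 rows):
cities.rank | parts.qty
9 | 3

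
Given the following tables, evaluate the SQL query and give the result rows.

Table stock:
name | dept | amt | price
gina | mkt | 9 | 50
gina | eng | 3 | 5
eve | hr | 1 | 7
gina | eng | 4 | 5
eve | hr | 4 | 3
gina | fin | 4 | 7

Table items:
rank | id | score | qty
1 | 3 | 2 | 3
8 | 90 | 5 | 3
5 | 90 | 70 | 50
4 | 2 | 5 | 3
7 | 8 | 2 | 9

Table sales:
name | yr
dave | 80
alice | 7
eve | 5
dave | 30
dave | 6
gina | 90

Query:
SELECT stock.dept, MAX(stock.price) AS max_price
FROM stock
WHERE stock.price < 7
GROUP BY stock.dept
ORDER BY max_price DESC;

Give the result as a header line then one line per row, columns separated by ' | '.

After WHERE (3 rows):
stock.name | stock.dept | stock.amt | stock.price
gina | eng | 3 | 5
gina | eng | 4 | 5
eve | hr | 4 | 3
After GROUP BY (2 rows):
stock.dept | max_price
eng | 5
hr | 3
After ORDER BY (2 rows):
stock.dept | max_price
eng | 5
hr | 3

== RESULT ==
stock.dept | max_price
eng | 5
hr | 3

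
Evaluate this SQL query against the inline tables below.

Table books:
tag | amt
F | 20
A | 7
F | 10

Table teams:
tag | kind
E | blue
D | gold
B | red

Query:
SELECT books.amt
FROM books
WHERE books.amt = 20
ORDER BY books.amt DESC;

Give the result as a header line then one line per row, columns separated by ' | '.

== RESULT ==
books.amt
20

Derivation:
After WHERE (1 rows):
books.tag | books.amt
F | 20
After SELECT (1 rows):
books.amt
20
After ORDER BY (1 rows):
books.amt
20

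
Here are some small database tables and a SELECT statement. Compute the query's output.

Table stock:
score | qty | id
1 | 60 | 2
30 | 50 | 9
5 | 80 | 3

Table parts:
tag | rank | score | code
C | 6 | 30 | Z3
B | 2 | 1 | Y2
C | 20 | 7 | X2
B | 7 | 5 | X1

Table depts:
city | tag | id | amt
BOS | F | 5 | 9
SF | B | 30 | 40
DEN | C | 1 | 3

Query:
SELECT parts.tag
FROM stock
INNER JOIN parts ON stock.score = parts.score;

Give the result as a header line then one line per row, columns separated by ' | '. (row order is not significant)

After JOIN parts (3 rows):
stock.score | stock.qty | stock.id | parts.tag | parts.rank | parts.score | parts.code
1 | 60 | 2 | B | 2 | 1 | Y2
30 | 50 | 9 | C | 6 | 30 | Z3
5 | 80 | 3 | B | 7 | 5 | X1
After SELECT (3 rows):
parts.tag
B
C
B

== RESULT ==
parts.tag
B
C
B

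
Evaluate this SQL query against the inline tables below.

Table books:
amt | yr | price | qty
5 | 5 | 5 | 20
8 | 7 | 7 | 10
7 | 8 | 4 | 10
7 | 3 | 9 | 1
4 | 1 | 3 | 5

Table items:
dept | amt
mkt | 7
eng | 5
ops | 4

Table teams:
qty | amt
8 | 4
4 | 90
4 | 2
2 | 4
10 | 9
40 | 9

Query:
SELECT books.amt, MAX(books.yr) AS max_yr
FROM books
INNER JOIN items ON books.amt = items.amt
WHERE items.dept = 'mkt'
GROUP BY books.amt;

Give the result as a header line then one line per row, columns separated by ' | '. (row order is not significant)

== RESULT ==
books.amt | max_yr
7 | 8

Derivation:
After JOIN items (4 rows):
books.amt | books.yr | books.price | books.qty | items.dept | items.amt
5 | 5 | 5 | 20 | eng | 5
7 | 8 | 4 | 10 | mkt | 7
7 | 3 | 9 | 1 | mkt | 7
4 | 1 | 3 | 5 | ops | 4
After WHERE (2 rows):
books.amt | books.yr | books.price | books.qty | items.dept | items.amt
7 | 8 | 4 | 10 | mkt | 7
7 | 3 | 9 | 1 | mkt | 7
After GROUP BY (1 rows):
books.amt | max_yr
7 | 8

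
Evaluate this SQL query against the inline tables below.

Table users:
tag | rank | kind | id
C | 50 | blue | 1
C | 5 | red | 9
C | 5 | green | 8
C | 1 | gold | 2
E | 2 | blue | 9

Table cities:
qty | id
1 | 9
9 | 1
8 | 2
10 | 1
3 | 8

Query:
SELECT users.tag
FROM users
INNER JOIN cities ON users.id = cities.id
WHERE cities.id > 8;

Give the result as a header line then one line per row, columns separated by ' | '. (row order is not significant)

== RESULT ==
users.tag
C
E

Derivation:
After JOIN cities (6 rows):
users.tag | users.rank | users.kind | users.id | cities.qty | cities.id
C | 50 | blue | 1 | 9 | 1
C | 50 | blue | 1 | 10 | 1
C | 5 | red | 9 | 1 | 9
C | 5 | green | 8 | 3 | 8
C | 1 | gold | 2 | 8 | 2
E | 2 | blue | 9 | 1 | 9
After WHERE (2 rows):
users.tag | users.rank | users.kind | users.id | cities.qty | cities.id
C | 5 | red | 9 | 1 | 9
E | 2 | blue | 9 | 1 | 9
After SELECT (2 rows):
users.tag
C
E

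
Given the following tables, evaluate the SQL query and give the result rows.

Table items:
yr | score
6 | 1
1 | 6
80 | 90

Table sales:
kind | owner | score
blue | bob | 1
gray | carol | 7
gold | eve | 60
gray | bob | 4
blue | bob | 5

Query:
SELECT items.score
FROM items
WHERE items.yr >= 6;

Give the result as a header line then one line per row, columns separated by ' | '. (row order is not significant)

== RESULT ==
items.score
1
90

Derivation:
After WHERE (2 rows):
items.yr | items.score
6 | 1
80 | 90
After SELECT (2 rows):
items.score
1
90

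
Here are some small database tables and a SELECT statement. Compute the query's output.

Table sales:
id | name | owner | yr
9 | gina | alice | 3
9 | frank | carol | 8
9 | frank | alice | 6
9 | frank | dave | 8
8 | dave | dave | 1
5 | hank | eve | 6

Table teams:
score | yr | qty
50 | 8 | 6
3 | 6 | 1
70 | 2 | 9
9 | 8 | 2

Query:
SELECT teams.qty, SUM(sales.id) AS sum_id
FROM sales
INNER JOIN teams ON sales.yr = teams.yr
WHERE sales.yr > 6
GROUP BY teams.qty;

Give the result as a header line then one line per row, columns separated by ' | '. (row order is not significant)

== RESULT ==
teams.qty | sum_id
6 | 18
2 | 18

Derivation:
After JOIN teams (6 rows):
sales.id | sales.name | sales.owner | sales.yr | teams.score | teams.yr | teams.qty
9 | frank | carol | 8 | 50 | 8 | 6
9 | frank | carol | 8 | 9 | 8 | 2
9 | frank | alice | 6 | 3 | 6 | 1
9 | frank | dave | 8 | 50 | 8 | 6
9 | frank | dave | 8 | 9 | 8 | 2
5 | hank | eve | 6 | 3 | 6 | 1
After WHERE (4 rows):
sales.id | sales.name | sales.owner | sales.yr | teams.score | teams.yr | teams.qty
9 | frank | carol | 8 | 50 | 8 | 6
9 | frank | carol | 8 | 9 | 8 | 2
9 | frank | dave | 8 | 50 | 8 | 6
9 | frank | dave | 8 | 9 | 8 | 2
After GROUP BY (2 rows):
teams.qty | sum_id
6 | 18
2 | 18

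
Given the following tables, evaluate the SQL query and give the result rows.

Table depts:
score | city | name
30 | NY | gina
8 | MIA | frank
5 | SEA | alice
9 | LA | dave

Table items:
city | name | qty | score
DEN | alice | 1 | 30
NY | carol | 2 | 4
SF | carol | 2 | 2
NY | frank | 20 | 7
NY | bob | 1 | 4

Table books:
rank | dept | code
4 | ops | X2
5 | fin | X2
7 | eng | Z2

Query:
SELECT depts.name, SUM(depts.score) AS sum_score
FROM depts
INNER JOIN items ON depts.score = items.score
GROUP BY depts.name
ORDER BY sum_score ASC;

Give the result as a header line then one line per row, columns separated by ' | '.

After JOIN items (1 rows):
depts.score | depts.city | depts.name | items.city | items.name | items.qty | items.score
30 | NY | gina | DEN | alice | 1 | 30
After GROUP BY (1 rows):
depts.name | sum_score
gina | 30
After ORDER BY (1 rows):
depts.name | sum_score
gina | 30

== RESULT ==
depts.name | sum_score
gina | 30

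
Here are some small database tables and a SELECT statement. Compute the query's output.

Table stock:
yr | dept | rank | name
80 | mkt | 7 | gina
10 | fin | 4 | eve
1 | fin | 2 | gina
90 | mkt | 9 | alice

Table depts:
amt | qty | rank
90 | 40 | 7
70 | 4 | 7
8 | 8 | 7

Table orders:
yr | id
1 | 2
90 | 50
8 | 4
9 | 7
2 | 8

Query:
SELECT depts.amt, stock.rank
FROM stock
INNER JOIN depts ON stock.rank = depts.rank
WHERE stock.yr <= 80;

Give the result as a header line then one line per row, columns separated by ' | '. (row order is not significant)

After JOIN depts (3 rows):
stock.yr | stock.dept | stock.rank | stock.name | depts.amt | depts.qty | depts.rank
80 | mkt | 7 | gina | 90 | 40 | 7
80 | mkt | 7 | gina | 70 | 4 | 7
80 | mkt | 7 | gina | 8 | 8 | 7
After WHERE (3 rows):
stock.yr | stock.dept | stock.rank | stock.name | depts.amt | depts.qty | depts.rank
80 | mkt | 7 | gina | 90 | 40 | 7
80 | mkt | 7 | gina | 70 | 4 | 7
80 | mkt | 7 | gina | 8 | 8 | 7
After SELECT (3 rows):
depts.amt | stock.rank
90 | 7
70 | 7
8 | 7

== RESULT ==
depts.amt | stock.rank
90 | 7
70 | 7
8 | 7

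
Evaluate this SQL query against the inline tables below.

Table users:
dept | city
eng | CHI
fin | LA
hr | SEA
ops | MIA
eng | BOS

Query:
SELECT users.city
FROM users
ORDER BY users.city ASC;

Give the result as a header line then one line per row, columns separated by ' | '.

After SELECT (5 rows):
users.city
CHI
LA
SEA
MIA
BOS
After ORDER BY (5 rows):
users.city
BOS
CHI
LA
MIA
SEA

== RESULT ==
users.city
BOS
CHI
LA
MIA
SEA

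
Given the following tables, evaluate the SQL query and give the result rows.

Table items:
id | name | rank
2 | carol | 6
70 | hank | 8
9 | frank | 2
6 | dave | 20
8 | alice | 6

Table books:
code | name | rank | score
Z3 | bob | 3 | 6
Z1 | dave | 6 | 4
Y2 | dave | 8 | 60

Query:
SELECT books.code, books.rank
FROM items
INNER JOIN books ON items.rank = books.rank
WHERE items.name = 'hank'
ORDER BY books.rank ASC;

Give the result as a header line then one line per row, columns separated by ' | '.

After JOIN books (3 rows):
items.id | items.name | items.rank | books.code | books.name | books.rank | books.score
2 | carol | 6 | Z1 | dave | 6 | 4
70 | hank | 8 | Y2 | dave | 8 | 60
8 | alice | 6 | Z1 | dave | 6 | 4
After WHERE (1 rows):
items.id | items.name | items.rank | books.code | books.name | books.rank | books.score
70 | hank | 8 | Y2 | dave | 8 | 60
After SELECT (1 rows):
books.code | books.rank
Y2 | 8
After ORDER BY (1 rows):
books.code | books.rank
Y2 | 8

== RESULT ==
books.code | books.rank
Y2 | 8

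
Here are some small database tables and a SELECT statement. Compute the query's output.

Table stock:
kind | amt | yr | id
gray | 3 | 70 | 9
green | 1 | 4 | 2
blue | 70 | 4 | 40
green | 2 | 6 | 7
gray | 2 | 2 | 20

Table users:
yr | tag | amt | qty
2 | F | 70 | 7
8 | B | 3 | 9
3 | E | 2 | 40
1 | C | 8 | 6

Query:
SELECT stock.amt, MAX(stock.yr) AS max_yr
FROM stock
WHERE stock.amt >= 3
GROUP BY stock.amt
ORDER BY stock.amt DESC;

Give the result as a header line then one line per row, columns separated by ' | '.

== RESULT ==
stock.amt | max_yr
70 | 4
3 | 70

Derivation:
After WHERE (2 rows):
stock.kind | stock.amt | stock.yr | stock.id
gray | 3 | 70 | 9
blue | 70 | 4 | 40
After GROUP BY (2 rows):
stock.amt | max_yr
3 | 70
70 | 4
After ORDER BY (2 rows):
stock.amt | max_yr
70 | 4
3 | 70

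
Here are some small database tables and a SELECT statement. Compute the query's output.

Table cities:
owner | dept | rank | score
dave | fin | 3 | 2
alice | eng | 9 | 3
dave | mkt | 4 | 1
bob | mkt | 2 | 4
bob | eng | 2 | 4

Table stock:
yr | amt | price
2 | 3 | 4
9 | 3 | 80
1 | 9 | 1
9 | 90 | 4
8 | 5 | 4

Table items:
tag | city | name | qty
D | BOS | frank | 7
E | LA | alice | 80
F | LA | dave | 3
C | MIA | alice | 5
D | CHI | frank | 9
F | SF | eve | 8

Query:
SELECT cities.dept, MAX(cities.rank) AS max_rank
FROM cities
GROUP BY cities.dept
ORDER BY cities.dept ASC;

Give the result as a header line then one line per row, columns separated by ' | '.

After GROUP BY (3 rows):
cities.dept | max_rank
fin | 3
eng | 9
mkt | 4
After ORDER BY (3 rows):
cities.dept | max_rank
eng | 9
fin | 3
mkt | 4

== RESULT ==
cities.dept | max_rank
eng | 9
fin | 3
mkt | 4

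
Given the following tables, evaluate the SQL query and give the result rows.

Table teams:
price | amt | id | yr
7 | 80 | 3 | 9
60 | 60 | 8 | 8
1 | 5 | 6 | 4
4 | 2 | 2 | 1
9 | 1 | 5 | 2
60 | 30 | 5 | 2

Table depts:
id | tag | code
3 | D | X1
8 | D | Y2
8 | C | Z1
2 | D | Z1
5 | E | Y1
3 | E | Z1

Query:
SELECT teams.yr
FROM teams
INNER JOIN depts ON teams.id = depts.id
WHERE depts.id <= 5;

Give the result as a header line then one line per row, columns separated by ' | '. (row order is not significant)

After JOIN depts (7 rows):
teams.price | teams.amt | teams.id | teams.yr | depts.id | depts.tag | depts.code
7 | 80 | 3 | 9 | 3 | D | X1
7 | 80 | 3 | 9 | 3 | E | Z1
60 | 60 | 8 | 8 | 8 | D | Y2
60 | 60 | 8 | 8 | 8 | C | Z1
4 | 2 | 2 | 1 | 2 | D | Z1
9 | 1 | 5 | 2 | 5 | E | Y1
60 | 30 | 5 | 2 | 5 | E | Y1
After WHERE (5 rows):
teams.price | teams.amt | teams.id | teams.yr | depts.id | depts.tag | depts.code
7 | 80 | 3 | 9 | 3 | D | X1
7 | 80 | 3 | 9 | 3 | E | Z1
4 | 2 | 2 | 1 | 2 | D | Z1
9 | 1 | 5 | 2 | 5 | E | Y1
60 | 30 | 5 | 2 | 5 | E | Y1
After SELECT (5 rows):
teams.yr
9
9
1
2
2

== RESULT ==
teams.yr
9
9
1
2
2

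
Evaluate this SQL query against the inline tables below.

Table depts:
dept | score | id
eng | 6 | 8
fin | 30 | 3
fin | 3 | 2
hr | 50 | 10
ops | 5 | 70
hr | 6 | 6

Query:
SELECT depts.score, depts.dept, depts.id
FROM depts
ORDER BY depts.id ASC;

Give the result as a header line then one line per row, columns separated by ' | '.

After SELECT (6 rows):
depts.score | depts.dept | depts.id
6 | eng | 8
30 | fin | 3
3 | fin | 2
50 | hr | 10
5 | ops | 70
6 | hr | 6
After ORDER BY (6 rows):
depts.score | depts.dept | depts.id
3 | fin | 2
30 | fin | 3
6 | hr | 6
6 | eng | 8
50 | hr | 10
5 | ops | 70

== RESULT ==
depts.score | depts.dept | depts.id
3 | fin | 2
30 | fin | 3
6 | hr | 6
6 | eng | 8
50 | hr | 10
5 | ops | 70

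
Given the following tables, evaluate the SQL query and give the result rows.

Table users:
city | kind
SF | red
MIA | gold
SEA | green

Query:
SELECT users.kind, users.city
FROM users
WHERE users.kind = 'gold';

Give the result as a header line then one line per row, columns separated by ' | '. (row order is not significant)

== RESULT ==
users.kind | users.city
gold | MIA

Derivation:
After WHERE (1 rows):
users.city | users.kind
MIA | gold
After SELECT (1 rows):
users.kind | users.city
gold | MIA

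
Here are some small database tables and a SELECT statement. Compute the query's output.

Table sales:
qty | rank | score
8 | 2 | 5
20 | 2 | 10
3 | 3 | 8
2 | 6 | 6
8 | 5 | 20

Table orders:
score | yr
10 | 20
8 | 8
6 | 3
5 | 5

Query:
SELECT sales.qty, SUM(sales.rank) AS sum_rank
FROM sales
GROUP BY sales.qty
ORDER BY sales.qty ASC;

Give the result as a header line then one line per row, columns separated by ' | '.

== RESULT ==
sales.qty | sum_rank
2 | 6
3 | 3
8 | 7
20 | 2

Derivation:
After GROUP BY (4 rows):
sales.qty | sum_rank
8 | 7
20 | 2
3 | 3
2 | 6
After ORDER BY (4 rows):
sales.qty | sum_rank
2 | 6
3 | 3
8 | 7
20 | 2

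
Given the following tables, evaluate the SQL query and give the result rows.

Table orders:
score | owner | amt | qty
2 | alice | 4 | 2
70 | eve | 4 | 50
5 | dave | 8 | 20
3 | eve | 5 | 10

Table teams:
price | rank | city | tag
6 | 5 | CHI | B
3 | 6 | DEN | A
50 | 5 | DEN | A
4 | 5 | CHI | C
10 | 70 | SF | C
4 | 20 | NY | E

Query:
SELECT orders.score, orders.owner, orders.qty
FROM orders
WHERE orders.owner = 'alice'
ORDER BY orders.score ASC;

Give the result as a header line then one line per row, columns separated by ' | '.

== RESULT ==
orders.score | orders.owner | orders.qty
2 | alice | 2

Derivation:
After WHERE (1 rows):
orders.score | orders.owner | orders.amt | orders.qty
2 | alice | 4 | 2
After SELECT (1 rows):
orders.score | orders.owner | orders.qty
2 | alice | 2
After ORDER BY (1 rows):
orders.score | orders.owner | orders.qty
2 | alice | 2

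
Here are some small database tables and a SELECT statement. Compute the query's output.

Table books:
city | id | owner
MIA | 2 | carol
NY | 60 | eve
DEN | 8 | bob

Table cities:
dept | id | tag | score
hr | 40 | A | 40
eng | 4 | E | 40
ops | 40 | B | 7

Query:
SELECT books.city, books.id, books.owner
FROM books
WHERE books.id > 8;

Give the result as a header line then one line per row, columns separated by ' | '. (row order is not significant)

== RESULT ==
books.city | books.id | books.owner
NY | 60 | eve

Derivation:
After WHERE (1 rows):
books.city | books.id | books.owner
NY | 60 | eve
After SELECT (1 rows):
books.city | books.id | books.owner
NY | 60 | eve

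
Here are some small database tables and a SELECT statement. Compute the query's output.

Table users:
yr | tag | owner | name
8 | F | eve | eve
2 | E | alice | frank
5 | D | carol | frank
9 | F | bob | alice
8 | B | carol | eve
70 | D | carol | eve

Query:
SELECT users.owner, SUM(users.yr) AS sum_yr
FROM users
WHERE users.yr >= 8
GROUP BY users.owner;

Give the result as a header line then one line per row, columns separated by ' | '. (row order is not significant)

After WHERE (4 rows):
users.yr | users.tag | users.owner | users.name
8 | F | eve | eve
9 | F | bob | alice
8 | B | carol | eve
70 | D | carol | eve
After GROUP BY (3 rows):
users.owner | sum_yr
eve | 8
bob | 9
carol | 78

== RESULT ==
users.owner | sum_yr
eve | 8
bob | 9
carol | 78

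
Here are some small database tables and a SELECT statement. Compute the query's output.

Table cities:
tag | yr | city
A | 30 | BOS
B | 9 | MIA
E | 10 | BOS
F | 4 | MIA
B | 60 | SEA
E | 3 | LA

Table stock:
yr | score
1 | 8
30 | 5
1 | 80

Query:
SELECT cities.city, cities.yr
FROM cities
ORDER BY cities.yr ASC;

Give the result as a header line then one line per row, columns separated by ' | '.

== RESULT ==
cities.city | cities.yr
LA | 3
MIA | 4
MIA | 9
BOS | 10
BOS | 30
SEA | 60

Derivation:
After SELECT (6 rows):
cities.city | cities.yr
BOS | 30
MIA | 9
BOS | 10
MIA | 4
SEA | 60
LA | 3
After ORDER BY (6 rows):
cities.city | cities.yr
LA | 3
MIA | 4
MIA | 9
BOS | 10
BOS | 30
SEA | 60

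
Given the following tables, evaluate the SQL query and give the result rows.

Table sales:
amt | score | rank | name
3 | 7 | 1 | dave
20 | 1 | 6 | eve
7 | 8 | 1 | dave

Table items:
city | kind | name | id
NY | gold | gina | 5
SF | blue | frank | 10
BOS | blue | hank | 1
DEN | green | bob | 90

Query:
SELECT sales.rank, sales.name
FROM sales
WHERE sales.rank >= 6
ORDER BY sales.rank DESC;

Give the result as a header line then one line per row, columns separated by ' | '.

== RESULT ==
sales.rank | sales.name
6 | eve

Derivation:
After WHERE (1 rows):
sales.amt | sales.score | sales.rank | sales.name
20 | 1 | 6 | eve
After SELECT (1 rows):
sales.rank | sales.name
6 | eve
After ORDER BY (1 rows):
sales.rank | sales.name
6 | eve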